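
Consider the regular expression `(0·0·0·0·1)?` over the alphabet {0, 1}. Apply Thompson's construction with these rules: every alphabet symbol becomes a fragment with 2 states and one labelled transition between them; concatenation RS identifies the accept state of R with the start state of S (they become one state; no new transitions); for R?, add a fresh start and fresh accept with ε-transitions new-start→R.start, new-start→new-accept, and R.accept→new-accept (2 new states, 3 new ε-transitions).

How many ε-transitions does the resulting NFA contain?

3

Bottom-up over the parse tree:
Each of the 5 symbol leaves contributes 0 ε-transitions.
  0·0·0·0·1 : 0 ε-transitions
  (0·0·0·0·1)? : 3 ε-transitions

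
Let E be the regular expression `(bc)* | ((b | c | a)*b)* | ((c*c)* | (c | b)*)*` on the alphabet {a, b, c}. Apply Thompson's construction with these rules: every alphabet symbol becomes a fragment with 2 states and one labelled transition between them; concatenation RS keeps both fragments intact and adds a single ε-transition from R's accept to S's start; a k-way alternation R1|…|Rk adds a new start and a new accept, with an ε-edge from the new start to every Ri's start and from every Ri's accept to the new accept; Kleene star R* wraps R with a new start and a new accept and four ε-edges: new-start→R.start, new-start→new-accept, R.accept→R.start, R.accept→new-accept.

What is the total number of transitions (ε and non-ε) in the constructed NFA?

61

Recursing over subexpressions:
Each of the 10 symbol leaves contributes 1 transition (1 symbol, 0 ε).
  bc — 3 transitions (2 symbol, 1 ε)
  (bc)* — 7 transitions (2 symbol, 5 ε)
  b | c | a — 9 transitions (3 symbol, 6 ε)
  (b | c | a)* — 13 transitions (3 symbol, 10 ε)
  (b | c | a)*b — 15 transitions (4 symbol, 11 ε)
  ((b | c | a)*b)* — 19 transitions (4 symbol, 15 ε)
  c* — 5 transitions (1 symbol, 4 ε)
  c*c — 7 transitions (2 symbol, 5 ε)
  (c*c)* — 11 transitions (2 symbol, 9 ε)
  c | b — 6 transitions (2 symbol, 4 ε)
  (c | b)* — 10 transitions (2 symbol, 8 ε)
  (c*c)* | (c | b)* — 25 transitions (4 symbol, 21 ε)
  ((c*c)* | (c | b)*)* — 29 transitions (4 symbol, 25 ε)
  (bc)* | ((b | c | a)*b)* | ((c*c)* | (c | b)*)* — 61 transitions (10 symbol, 51 ε)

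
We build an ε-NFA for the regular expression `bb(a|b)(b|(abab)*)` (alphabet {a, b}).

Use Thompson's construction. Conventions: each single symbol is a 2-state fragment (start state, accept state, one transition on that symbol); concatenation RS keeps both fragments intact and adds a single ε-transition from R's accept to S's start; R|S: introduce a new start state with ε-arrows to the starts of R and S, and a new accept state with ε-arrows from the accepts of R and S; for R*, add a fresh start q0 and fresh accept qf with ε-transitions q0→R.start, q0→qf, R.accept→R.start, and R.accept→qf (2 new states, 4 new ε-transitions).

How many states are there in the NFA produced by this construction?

24

Recursing over subexpressions:
Each of the 9 symbol leaves contributes a 2-state fragment.
  a|b — 6 states
  abab — 8 states
  (abab)* — 10 states
  b|(abab)* — 14 states
  bb(a|b)(b|(abab)*) — 24 states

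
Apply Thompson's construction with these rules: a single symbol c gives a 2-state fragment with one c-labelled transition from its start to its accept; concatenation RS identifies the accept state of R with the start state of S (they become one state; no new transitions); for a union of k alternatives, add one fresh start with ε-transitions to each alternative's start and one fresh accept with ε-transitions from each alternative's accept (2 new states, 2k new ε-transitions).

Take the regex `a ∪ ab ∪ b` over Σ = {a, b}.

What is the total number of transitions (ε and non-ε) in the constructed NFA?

Building bottom-up:
Each of the 4 symbol leaves contributes 1 transition (1 symbol, 0 ε).
  ab → 2 transitions (2 symbol, 0 ε)
  a ∪ ab ∪ b → 10 transitions (4 symbol, 6 ε)

10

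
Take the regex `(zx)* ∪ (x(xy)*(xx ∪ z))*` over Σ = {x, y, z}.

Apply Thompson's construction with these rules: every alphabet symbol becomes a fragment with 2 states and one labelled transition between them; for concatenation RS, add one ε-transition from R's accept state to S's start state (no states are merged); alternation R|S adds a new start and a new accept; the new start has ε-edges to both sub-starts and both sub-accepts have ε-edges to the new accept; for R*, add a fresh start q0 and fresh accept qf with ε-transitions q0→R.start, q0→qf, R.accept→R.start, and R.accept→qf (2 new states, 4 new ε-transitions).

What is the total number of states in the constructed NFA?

26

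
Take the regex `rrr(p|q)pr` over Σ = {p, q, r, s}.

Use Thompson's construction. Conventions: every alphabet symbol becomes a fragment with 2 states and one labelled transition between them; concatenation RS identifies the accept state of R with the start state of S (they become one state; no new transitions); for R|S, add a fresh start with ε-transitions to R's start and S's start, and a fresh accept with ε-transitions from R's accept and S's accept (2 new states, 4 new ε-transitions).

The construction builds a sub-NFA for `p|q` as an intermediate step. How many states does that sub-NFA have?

6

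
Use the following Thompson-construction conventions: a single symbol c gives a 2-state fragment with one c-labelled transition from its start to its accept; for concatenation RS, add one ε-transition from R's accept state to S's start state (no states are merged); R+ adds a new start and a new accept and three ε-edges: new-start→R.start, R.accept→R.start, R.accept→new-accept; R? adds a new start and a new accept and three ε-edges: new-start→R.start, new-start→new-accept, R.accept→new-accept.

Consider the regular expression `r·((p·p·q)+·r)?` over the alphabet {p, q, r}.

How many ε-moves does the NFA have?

Per subexpression:
Each of the 5 symbol leaves contributes 0 ε-transitions.
  p·p·q : 2 ε-transitions
  (p·p·q)+ : 5 ε-transitions
  (p·p·q)+·r : 6 ε-transitions
  ((p·p·q)+·r)? : 9 ε-transitions
  r·((p·p·q)+·r)? : 10 ε-transitions

10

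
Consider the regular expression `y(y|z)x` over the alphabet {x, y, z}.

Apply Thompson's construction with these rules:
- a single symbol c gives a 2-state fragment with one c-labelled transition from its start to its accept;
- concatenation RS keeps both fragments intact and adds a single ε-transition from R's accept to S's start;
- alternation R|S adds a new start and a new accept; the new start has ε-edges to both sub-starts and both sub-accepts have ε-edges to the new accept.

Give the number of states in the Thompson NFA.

Recursing over subexpressions:
Each of the 4 symbol leaves contributes a 2-state fragment.
  y|z : 6 states
  y(y|z)x : 10 states

10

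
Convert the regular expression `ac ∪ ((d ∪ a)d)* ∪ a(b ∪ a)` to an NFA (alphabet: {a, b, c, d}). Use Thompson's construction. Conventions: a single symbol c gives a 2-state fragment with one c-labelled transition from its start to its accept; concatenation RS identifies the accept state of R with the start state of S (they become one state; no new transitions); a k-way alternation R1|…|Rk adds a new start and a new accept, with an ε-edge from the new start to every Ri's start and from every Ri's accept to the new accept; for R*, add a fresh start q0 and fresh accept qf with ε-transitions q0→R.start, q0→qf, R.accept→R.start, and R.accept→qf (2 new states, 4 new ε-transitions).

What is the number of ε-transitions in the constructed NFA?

18

Per subexpression:
Each of the 8 symbol leaves contributes 0 ε-transitions.
  ac → 0 ε-transitions
  d ∪ a → 4 ε-transitions
  (d ∪ a)d → 4 ε-transitions
  ((d ∪ a)d)* → 8 ε-transitions
  b ∪ a → 4 ε-transitions
  a(b ∪ a) → 4 ε-transitions
  ac ∪ ((d ∪ a)d)* ∪ a(b ∪ a) → 18 ε-transitions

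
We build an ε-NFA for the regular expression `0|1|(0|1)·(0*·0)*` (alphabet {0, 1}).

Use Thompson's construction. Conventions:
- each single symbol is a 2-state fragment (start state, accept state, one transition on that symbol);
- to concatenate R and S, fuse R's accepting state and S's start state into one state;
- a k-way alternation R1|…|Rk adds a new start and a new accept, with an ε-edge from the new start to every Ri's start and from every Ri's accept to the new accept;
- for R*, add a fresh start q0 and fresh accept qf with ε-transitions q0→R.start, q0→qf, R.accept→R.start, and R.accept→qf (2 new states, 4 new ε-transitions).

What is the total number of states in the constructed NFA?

By structural recursion:
Each of the 6 symbol leaves contributes a 2-state fragment.
  0|1 = 6 states
  0* = 4 states
  0*·0 = 5 states
  (0*·0)* = 7 states
  (0|1)·(0*·0)* = 12 states
  0|1|(0|1)·(0*·0)* = 18 states

18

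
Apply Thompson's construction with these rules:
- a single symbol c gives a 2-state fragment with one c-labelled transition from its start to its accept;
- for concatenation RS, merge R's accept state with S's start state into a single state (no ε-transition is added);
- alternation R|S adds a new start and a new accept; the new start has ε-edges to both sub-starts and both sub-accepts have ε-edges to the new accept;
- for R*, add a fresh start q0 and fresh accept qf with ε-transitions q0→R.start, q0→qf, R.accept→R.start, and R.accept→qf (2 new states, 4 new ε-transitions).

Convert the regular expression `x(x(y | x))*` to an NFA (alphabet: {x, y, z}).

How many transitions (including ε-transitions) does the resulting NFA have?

12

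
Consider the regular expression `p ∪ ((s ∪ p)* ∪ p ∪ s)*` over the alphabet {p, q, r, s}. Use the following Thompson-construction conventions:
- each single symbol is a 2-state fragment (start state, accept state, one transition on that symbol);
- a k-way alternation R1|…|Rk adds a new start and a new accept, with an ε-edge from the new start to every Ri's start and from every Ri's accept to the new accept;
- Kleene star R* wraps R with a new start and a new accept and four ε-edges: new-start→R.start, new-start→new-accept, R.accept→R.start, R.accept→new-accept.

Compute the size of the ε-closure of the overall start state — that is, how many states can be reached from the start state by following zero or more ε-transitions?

14

Compute the ε-closure size of each fragment's start state recursively; a symbol fragment's start has no outgoing ε-edge, so its closure is just itself (size 1).
  s ∪ p : |ε-closure| = 1 + 1 + 1 = 3 (the new accept is not ε-reachable since no branch accepts ε)
  (s ∪ p)* : |ε-closure| = 1 (new start) + 3 (body) + 1 (new accept) = 5
  (s ∪ p)* ∪ p ∪ s : |ε-closure| = 1 (new start) + (5 + 1 + 1) + 1 (new accept, since some branch ε-reaches its own accept) = 9
  ((s ∪ p)* ∪ p ∪ s)* : the star's fresh start ε-reaches both the body's start and the fresh accept: |ε-closure| = 2 + 9 = 11
  p ∪ ((s ∪ p)* ∪ p ∪ s)* : |ε-closure| = 1 (new start) + (1 + 11) + 1 (new accept, since some branch ε-reaches its own accept) = 14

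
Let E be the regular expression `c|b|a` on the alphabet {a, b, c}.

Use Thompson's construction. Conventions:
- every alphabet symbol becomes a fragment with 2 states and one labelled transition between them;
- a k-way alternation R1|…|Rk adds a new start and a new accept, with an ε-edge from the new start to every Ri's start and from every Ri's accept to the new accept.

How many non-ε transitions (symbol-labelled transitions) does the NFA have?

Bottom-up over the parse tree:
Each of the 3 symbol leaves contributes exactly 1 symbol transition.
  c|b|a : 3 symbol transitions

3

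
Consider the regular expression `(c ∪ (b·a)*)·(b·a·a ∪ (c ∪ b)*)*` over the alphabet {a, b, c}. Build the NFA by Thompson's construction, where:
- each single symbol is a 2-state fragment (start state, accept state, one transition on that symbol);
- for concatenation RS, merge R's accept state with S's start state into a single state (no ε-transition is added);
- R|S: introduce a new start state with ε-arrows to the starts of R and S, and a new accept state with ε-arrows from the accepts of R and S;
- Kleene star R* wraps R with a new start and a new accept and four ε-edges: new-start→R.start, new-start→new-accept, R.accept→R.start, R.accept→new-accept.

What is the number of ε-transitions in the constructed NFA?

Recursing over subexpressions:
Each of the 8 symbol leaves contributes 0 ε-transitions.
  b·a — 0 ε-transitions
  (b·a)* — 4 ε-transitions
  c ∪ (b·a)* — 8 ε-transitions
  b·a·a — 0 ε-transitions
  c ∪ b — 4 ε-transitions
  (c ∪ b)* — 8 ε-transitions
  b·a·a ∪ (c ∪ b)* — 12 ε-transitions
  (b·a·a ∪ (c ∪ b)*)* — 16 ε-transitions
  (c ∪ (b·a)*)·(b·a·a ∪ (c ∪ b)*)* — 24 ε-transitions

24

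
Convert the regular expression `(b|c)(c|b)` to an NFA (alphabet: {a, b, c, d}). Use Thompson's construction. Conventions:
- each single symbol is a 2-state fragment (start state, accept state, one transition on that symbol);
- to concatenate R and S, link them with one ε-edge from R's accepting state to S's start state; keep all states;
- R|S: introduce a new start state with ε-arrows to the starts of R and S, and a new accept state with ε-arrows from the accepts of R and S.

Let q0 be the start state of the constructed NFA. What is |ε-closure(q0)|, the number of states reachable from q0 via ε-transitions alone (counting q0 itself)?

3

Let C(F) = |ε-closure(F.start)| within fragment F, and note whether F accepts ε. Symbol fragments have C = 1 and do not accept ε. Then:
  b|c → new start ε-reaches every alternative's start; none of them accept ε, so the new accept is not reached: C = 1 + 1 + 1 = 3
  c|b → C = 1 + 1 + 1 = 3 (the new accept is not ε-reachable since no branch accepts ε)
  (b|c)(c|b) → same as the first factor's closure: C = 3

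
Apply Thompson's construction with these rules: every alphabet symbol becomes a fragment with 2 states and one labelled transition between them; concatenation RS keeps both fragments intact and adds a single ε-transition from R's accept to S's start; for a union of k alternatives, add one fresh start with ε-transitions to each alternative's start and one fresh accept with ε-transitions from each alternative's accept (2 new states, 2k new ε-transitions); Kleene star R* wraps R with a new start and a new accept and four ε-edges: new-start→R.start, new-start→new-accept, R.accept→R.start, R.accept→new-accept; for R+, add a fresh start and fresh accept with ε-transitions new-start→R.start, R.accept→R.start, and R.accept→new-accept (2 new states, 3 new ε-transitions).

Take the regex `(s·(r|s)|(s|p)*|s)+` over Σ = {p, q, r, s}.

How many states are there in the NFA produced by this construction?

Building bottom-up:
Each of the 6 symbol leaves contributes a 2-state fragment.
  r|s : 6 states
  s·(r|s) : 8 states
  s|p : 6 states
  (s|p)* : 8 states
  s·(r|s)|(s|p)*|s : 20 states
  (s·(r|s)|(s|p)*|s)+ : 22 states

22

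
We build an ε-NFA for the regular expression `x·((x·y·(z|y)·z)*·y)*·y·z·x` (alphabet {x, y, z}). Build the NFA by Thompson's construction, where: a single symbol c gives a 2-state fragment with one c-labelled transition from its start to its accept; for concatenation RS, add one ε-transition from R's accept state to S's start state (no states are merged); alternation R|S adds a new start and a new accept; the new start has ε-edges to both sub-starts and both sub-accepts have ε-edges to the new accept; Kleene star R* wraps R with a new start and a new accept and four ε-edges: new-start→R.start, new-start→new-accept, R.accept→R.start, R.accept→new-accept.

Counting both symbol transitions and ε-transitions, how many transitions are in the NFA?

30

Recursing over subexpressions:
Each of the 10 symbol leaves contributes 1 transition (1 symbol, 0 ε).
  z|y : 6 transitions (2 symbol, 4 ε)
  x·y·(z|y)·z : 12 transitions (5 symbol, 7 ε)
  (x·y·(z|y)·z)* : 16 transitions (5 symbol, 11 ε)
  (x·y·(z|y)·z)*·y : 18 transitions (6 symbol, 12 ε)
  ((x·y·(z|y)·z)*·y)* : 22 transitions (6 symbol, 16 ε)
  x·((x·y·(z|y)·z)*·y)*·y·z·x : 30 transitions (10 symbol, 20 ε)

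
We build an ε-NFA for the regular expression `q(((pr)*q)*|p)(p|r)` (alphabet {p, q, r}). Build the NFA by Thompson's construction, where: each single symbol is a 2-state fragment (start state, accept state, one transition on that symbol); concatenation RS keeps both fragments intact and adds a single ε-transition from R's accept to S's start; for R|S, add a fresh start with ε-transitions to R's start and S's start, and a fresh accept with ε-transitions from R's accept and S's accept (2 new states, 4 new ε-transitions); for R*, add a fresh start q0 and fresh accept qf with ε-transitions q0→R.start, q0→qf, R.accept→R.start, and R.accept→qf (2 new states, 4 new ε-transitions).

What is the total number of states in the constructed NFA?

Recursing over subexpressions:
Each of the 7 symbol leaves contributes a 2-state fragment.
  pr : 4 states
  (pr)* : 6 states
  (pr)*q : 8 states
  ((pr)*q)* : 10 states
  ((pr)*q)*|p : 14 states
  p|r : 6 states
  q(((pr)*q)*|p)(p|r) : 22 states

22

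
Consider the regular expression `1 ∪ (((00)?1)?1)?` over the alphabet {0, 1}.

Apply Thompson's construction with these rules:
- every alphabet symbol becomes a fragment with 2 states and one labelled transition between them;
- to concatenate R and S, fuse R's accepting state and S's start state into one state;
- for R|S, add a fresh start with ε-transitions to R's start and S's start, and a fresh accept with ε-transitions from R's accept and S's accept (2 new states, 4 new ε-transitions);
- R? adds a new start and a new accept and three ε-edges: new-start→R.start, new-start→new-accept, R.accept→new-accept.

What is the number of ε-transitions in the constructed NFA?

13

Bottom-up over the parse tree:
Each of the 5 symbol leaves contributes 0 ε-transitions.
  00 → 0 ε-transitions
  (00)? → 3 ε-transitions
  (00)?1 → 3 ε-transitions
  ((00)?1)? → 6 ε-transitions
  ((00)?1)?1 → 6 ε-transitions
  (((00)?1)?1)? → 9 ε-transitions
  1 ∪ (((00)?1)?1)? → 13 ε-transitions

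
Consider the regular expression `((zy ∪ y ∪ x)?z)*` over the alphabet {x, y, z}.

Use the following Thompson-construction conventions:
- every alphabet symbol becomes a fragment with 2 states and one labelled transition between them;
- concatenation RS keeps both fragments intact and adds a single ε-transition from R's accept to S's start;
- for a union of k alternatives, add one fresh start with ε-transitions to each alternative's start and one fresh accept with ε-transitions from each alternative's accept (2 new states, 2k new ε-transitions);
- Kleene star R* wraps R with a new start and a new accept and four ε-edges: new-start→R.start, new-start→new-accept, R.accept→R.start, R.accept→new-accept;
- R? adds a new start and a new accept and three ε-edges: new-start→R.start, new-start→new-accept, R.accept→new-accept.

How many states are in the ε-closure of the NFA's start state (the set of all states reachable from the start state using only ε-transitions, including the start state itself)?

Let C(F) = |ε-closure(F.start)| within fragment F, and note whether F accepts ε. Symbol fragments have C = 1 and do not accept ε. Then:
  zy → same as the first factor's closure: C = 1
  zy ∪ y ∪ x → C = 1 + 1 + 1 + 1 = 4 (the new accept is not ε-reachable since no branch accepts ε)
  (zy ∪ y ∪ x)? → new start has ε-edges to the inner start and to the new accept, so C = 2 + 4 = 6
  (zy ∪ y ∪ x)?z → C = 6 + 1 = 7 (closure spills across the concat boundary because the left factor accepts ε)
  ((zy ∪ y ∪ x)?z)* → new start has ε-edges to the inner start and to the new accept, so C = 2 + 7 = 9

9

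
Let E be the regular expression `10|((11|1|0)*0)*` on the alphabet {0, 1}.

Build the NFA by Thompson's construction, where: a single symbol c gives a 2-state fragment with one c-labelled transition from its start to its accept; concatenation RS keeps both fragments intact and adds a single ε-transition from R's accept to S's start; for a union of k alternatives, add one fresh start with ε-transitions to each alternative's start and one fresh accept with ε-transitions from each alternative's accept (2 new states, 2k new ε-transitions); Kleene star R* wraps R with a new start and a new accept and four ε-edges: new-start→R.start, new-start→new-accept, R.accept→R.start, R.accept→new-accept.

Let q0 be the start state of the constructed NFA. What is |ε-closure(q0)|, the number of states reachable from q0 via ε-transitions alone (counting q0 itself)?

12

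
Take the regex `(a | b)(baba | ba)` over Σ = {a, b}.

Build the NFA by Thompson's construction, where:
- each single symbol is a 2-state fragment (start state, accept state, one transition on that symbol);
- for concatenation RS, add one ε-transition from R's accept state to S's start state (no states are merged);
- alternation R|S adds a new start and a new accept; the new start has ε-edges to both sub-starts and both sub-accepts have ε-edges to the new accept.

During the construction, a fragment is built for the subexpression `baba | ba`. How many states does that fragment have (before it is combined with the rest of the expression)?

14

Fragment for `baba | ba`:
Each of the 6 symbol leaves contributes a 2-state fragment.
  baba → 8 states
  ba → 4 states
  baba | ba → 14 states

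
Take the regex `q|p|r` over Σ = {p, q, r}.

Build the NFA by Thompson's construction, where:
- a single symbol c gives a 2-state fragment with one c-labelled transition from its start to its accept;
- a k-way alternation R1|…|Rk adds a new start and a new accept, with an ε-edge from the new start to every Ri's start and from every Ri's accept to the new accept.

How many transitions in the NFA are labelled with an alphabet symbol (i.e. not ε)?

3

Building bottom-up:
Each of the 3 symbol leaves contributes exactly 1 symbol transition.
  q|p|r : 3 symbol transitions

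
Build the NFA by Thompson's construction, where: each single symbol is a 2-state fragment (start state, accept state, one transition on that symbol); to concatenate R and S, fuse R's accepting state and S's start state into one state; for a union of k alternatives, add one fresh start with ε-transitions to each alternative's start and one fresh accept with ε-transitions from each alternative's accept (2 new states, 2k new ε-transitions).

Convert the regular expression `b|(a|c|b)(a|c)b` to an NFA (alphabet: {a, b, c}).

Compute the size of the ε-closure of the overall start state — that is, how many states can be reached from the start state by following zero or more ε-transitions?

6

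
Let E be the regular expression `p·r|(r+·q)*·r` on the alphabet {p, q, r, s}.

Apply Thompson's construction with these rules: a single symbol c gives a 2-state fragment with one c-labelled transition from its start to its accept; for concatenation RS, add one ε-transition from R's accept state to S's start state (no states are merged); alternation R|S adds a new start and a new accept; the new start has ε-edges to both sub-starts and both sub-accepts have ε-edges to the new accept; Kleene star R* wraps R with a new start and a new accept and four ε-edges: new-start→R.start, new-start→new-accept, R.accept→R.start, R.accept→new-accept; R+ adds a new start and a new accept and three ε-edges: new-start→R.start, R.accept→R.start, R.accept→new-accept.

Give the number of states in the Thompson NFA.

16

By structural recursion:
Each of the 5 symbol leaves contributes a 2-state fragment.
  p·r = 4 states
  r+ = 4 states
  r+·q = 6 states
  (r+·q)* = 8 states
  (r+·q)*·r = 10 states
  p·r|(r+·q)*·r = 16 states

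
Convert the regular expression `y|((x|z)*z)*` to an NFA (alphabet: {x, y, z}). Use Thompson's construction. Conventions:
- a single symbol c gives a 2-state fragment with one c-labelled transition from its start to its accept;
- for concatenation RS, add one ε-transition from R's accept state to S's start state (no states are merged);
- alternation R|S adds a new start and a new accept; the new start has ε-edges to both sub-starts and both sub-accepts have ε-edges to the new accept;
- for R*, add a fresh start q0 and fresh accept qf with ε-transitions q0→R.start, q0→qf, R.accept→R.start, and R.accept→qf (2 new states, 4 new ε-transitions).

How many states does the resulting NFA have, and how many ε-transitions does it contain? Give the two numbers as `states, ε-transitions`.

Bottom-up over the parse tree:
Each of the 4 symbol leaves contributes 2 states and 0 ε-transitions.
  x|z — 6 states, 4 ε-transitions
  (x|z)* — 8 states, 8 ε-transitions
  (x|z)*z — 10 states, 9 ε-transitions
  ((x|z)*z)* — 12 states, 13 ε-transitions
  y|((x|z)*z)* — 16 states, 17 ε-transitions

16, 17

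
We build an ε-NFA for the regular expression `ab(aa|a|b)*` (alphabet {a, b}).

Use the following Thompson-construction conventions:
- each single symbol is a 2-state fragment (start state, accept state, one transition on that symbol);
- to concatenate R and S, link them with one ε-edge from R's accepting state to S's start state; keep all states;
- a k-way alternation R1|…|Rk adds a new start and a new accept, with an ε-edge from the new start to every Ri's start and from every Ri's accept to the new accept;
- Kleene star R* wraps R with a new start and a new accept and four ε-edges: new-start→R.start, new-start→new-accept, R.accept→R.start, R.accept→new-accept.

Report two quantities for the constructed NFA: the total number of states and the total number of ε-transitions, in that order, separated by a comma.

16, 13

Per subexpression:
Each of the 6 symbol leaves contributes 2 states and 0 ε-transitions.
  aa — 4 states, 1 ε-transition
  aa|a|b — 10 states, 7 ε-transitions
  (aa|a|b)* — 12 states, 11 ε-transitions
  ab(aa|a|b)* — 16 states, 13 ε-transitions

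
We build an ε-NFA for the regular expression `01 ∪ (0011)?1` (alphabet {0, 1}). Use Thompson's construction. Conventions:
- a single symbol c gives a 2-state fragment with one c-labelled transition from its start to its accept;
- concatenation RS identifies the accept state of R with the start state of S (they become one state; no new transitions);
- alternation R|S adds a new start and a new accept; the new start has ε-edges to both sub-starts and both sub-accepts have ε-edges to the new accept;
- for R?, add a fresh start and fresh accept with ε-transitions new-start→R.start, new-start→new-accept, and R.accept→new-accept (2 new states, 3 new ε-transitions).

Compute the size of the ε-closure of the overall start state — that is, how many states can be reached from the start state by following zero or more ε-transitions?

5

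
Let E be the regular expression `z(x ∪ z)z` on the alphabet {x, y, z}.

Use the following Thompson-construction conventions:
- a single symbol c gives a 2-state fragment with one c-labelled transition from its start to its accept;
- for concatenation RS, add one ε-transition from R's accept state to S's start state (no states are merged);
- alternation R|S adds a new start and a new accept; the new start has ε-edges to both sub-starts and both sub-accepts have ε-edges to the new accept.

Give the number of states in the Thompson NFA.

10

By structural recursion:
Each of the 4 symbol leaves contributes a 2-state fragment.
  x ∪ z → 6 states
  z(x ∪ z)z → 10 states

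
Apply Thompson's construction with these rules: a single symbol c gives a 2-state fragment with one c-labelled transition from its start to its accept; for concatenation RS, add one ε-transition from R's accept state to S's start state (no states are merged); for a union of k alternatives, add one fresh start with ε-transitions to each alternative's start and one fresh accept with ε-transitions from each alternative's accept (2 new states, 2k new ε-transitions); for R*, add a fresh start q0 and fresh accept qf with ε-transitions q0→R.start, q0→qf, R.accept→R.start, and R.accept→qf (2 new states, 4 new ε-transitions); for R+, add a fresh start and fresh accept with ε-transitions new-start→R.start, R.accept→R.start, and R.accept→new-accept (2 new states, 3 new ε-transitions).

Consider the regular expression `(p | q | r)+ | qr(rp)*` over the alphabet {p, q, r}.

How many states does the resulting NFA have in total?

Bottom-up over the parse tree:
Each of the 7 symbol leaves contributes a 2-state fragment.
  p | q | r — 8 states
  (p | q | r)+ — 10 states
  rp — 4 states
  (rp)* — 6 states
  qr(rp)* — 10 states
  (p | q | r)+ | qr(rp)* — 22 states

22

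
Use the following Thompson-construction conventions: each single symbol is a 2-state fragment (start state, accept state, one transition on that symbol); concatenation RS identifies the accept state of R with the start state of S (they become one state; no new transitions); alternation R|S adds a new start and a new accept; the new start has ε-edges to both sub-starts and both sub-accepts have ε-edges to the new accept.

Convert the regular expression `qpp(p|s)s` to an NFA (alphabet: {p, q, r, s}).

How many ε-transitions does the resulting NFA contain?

By structural recursion:
Each of the 6 symbol leaves contributes 0 ε-transitions.
  p|s : 4 ε-transitions
  qpp(p|s)s : 4 ε-transitions

4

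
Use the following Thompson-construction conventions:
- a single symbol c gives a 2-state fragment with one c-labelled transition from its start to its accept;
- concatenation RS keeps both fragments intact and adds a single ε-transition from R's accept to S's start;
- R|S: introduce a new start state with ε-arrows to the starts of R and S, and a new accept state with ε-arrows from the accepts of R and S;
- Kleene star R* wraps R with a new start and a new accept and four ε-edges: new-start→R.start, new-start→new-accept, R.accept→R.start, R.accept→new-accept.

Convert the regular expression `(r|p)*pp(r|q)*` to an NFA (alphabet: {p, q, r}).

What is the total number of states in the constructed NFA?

20

Per subexpression:
Each of the 6 symbol leaves contributes a 2-state fragment.
  r|p : 6 states
  (r|p)* : 8 states
  r|q : 6 states
  (r|q)* : 8 states
  (r|p)*pp(r|q)* : 20 states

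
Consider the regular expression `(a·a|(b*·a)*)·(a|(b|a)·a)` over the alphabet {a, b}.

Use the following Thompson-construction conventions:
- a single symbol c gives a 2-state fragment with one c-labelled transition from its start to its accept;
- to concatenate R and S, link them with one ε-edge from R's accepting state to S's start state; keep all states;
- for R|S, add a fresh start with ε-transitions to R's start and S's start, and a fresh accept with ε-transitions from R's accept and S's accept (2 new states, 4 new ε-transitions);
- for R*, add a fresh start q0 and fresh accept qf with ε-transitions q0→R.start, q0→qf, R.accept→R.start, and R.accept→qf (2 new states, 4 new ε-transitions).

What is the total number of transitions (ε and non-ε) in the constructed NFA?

32

By structural recursion:
Each of the 8 symbol leaves contributes 1 transition (1 symbol, 0 ε).
  a·a — 3 transitions (2 symbol, 1 ε)
  b* — 5 transitions (1 symbol, 4 ε)
  b*·a — 7 transitions (2 symbol, 5 ε)
  (b*·a)* — 11 transitions (2 symbol, 9 ε)
  a·a|(b*·a)* — 18 transitions (4 symbol, 14 ε)
  b|a — 6 transitions (2 symbol, 4 ε)
  (b|a)·a — 8 transitions (3 symbol, 5 ε)
  a|(b|a)·a — 13 transitions (4 symbol, 9 ε)
  (a·a|(b*·a)*)·(a|(b|a)·a) — 32 transitions (8 symbol, 24 ε)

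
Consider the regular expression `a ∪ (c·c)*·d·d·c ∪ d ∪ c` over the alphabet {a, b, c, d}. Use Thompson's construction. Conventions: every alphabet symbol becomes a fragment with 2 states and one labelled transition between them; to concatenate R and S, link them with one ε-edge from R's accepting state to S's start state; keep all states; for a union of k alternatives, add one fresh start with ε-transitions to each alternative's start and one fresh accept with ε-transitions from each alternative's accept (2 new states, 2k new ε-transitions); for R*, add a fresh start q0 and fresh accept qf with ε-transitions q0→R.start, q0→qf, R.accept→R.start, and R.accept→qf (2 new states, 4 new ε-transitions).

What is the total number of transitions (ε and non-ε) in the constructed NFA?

24

Per subexpression:
Each of the 8 symbol leaves contributes 1 transition (1 symbol, 0 ε).
  c·c : 3 transitions (2 symbol, 1 ε)
  (c·c)* : 7 transitions (2 symbol, 5 ε)
  (c·c)*·d·d·c : 13 transitions (5 symbol, 8 ε)
  a ∪ (c·c)*·d·d·c ∪ d ∪ c : 24 transitions (8 symbol, 16 ε)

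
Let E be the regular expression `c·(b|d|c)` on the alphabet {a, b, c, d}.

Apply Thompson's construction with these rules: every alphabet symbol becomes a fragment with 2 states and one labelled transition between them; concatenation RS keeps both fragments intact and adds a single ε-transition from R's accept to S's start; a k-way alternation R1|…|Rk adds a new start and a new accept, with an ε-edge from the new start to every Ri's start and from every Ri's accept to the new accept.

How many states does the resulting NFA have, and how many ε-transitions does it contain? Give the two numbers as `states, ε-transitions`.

Building bottom-up:
Each of the 4 symbol leaves contributes 2 states and 0 ε-transitions.
  b|d|c — 8 states, 6 ε-transitions
  c·(b|d|c) — 10 states, 7 ε-transitions

10, 7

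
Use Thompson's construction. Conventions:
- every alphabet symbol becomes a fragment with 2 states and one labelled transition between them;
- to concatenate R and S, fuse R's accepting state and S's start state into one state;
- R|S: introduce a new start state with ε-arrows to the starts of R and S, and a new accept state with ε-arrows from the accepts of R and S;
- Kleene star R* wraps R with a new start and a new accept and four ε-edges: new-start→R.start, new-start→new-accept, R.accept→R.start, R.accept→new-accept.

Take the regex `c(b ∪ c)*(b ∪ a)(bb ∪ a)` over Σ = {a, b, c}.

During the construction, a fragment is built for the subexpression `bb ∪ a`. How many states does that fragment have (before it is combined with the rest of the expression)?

Fragment for `bb ∪ a`:
Each of the 3 symbol leaves contributes a 2-state fragment.
  bb : 3 states
  bb ∪ a : 7 states

7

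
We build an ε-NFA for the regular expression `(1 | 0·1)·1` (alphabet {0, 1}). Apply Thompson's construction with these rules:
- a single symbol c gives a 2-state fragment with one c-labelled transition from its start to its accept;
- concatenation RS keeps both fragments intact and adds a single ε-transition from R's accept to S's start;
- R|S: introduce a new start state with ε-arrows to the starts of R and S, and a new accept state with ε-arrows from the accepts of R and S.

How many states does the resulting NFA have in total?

Per subexpression:
Each of the 4 symbol leaves contributes a 2-state fragment.
  0·1 → 4 states
  1 | 0·1 → 8 states
  (1 | 0·1)·1 → 10 states

10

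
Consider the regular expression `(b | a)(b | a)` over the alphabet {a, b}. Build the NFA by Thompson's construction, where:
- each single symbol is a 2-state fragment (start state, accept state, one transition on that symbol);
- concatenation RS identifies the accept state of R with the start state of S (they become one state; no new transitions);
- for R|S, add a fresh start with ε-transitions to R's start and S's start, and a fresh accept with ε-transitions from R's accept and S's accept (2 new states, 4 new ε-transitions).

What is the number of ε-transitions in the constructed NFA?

8

Building bottom-up:
Each of the 4 symbol leaves contributes 0 ε-transitions.
  b | a : 4 ε-transitions
  b | a : 4 ε-transitions
  (b | a)(b | a) : 8 ε-transitions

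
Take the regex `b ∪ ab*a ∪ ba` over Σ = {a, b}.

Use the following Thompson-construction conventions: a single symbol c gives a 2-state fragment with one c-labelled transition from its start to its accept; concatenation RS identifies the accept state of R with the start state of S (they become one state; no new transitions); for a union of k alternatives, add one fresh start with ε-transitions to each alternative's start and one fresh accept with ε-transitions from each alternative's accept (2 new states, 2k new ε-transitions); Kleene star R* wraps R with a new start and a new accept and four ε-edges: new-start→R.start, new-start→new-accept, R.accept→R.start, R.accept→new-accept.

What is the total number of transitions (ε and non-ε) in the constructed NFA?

Building bottom-up:
Each of the 6 symbol leaves contributes 1 transition (1 symbol, 0 ε).
  b* : 5 transitions (1 symbol, 4 ε)
  ab*a : 7 transitions (3 symbol, 4 ε)
  ba : 2 transitions (2 symbol, 0 ε)
  b ∪ ab*a ∪ ba : 16 transitions (6 symbol, 10 ε)

16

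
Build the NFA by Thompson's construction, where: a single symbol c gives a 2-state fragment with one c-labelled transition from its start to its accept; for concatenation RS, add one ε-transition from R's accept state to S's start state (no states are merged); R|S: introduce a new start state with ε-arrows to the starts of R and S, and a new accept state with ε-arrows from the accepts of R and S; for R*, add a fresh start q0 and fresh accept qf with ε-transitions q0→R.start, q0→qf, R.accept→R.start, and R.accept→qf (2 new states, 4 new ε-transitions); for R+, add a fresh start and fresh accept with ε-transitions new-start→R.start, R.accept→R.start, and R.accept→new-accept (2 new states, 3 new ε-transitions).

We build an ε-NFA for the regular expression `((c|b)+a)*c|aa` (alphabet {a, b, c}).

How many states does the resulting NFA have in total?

Per subexpression:
Each of the 6 symbol leaves contributes a 2-state fragment.
  c|b : 6 states
  (c|b)+ : 8 states
  (c|b)+a : 10 states
  ((c|b)+a)* : 12 states
  ((c|b)+a)*c : 14 states
  aa : 4 states
  ((c|b)+a)*c|aa : 20 states

20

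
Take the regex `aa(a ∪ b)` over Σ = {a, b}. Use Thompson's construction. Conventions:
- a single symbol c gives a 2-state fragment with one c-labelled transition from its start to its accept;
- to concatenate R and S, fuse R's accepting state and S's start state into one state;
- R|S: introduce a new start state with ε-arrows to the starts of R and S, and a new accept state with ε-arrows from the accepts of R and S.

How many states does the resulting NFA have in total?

Bottom-up over the parse tree:
Each of the 4 symbol leaves contributes a 2-state fragment.
  a ∪ b → 6 states
  aa(a ∪ b) → 8 states

8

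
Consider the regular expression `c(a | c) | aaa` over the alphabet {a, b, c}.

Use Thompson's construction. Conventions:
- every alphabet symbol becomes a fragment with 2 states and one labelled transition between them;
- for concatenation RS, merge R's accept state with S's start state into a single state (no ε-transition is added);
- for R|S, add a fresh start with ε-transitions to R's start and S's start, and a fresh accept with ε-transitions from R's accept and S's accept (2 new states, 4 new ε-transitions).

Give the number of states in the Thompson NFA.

13

Building bottom-up:
Each of the 6 symbol leaves contributes a 2-state fragment.
  a | c — 6 states
  c(a | c) — 7 states
  aaa — 4 states
  c(a | c) | aaa — 13 states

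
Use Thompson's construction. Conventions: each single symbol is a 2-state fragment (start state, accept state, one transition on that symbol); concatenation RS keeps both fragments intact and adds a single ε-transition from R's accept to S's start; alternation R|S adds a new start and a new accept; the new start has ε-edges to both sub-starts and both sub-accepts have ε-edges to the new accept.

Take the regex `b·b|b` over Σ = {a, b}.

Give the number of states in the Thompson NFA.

8

Bottom-up over the parse tree:
Each of the 3 symbol leaves contributes a 2-state fragment.
  b·b = 4 states
  b·b|b = 8 states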